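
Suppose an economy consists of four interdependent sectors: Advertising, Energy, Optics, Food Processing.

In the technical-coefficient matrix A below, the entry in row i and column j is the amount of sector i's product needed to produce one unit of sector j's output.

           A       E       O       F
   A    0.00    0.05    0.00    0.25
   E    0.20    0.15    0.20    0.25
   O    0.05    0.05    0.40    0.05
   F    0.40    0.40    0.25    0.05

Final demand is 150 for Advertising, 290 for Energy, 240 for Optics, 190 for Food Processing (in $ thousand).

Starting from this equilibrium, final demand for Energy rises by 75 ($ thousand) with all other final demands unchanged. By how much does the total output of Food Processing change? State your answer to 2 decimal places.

Δx_F = 61.84

I − A =
  [   1.00    -0.05     0.00    -0.25]
  [  -0.20     0.85    -0.20    -0.25]
  [  -0.05    -0.05     0.60    -0.05]
  [  -0.40    -0.40    -0.25     0.95]
Compute the cofactors C_ij = (−1)^(i+j)·(3×3 minor ij) of I−A; the adjugate is their transpose:
adj(I−A) = Cᵀ =
  [ 0.397250   0.091000   0.085750   0.133000]
  [ 0.188125   0.494375   0.245000   0.192500]
  [ 0.070875   0.070875   0.588000   0.068250]
  [ 0.265125   0.265125   0.294000   0.493500]
det(I−A) = Σ_j (I−A)_1j·C_1j = (1.00)(0.397250) + (-0.05)(0.188125) + (0.00)(0.070875) + (-0.25)(0.265125) = 0.3215625
(I − A)⁻¹ = adj(I−A) / det(I−A) ≈
  [   1.2354     0.2830     0.2667     0.4136]
  [   0.5850     1.5374     0.7619     0.5986]
  [   0.2204     0.2204     1.8286     0.2122]
  [   0.8245     0.8245     0.9143     1.5347]
Δx = (I − A)⁻¹ Δd with Δd having +75 in the Energy component and 0 elsewhere.
So Δx_F = L_FE · (+75), where L_FE = adj(I−A)_FE / det(I−A) = 0.265125 / 0.3215625.
Δx_F = 0.265125 × (+75) / 0.3215625 = 19.884375 / 0.3215625 ≈ 61.84.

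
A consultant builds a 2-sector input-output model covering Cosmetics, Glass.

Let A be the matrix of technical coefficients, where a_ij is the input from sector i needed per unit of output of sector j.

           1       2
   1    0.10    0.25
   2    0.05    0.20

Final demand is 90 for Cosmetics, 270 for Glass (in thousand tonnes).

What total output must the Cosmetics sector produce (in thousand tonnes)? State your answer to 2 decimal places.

x_1 = 197.17

I − A =
  [   0.90    -0.25]
  [  -0.05     0.80]
det(I−A) = (0.90)(0.80) − (-0.25)(-0.05) = 0.7075
adj(I−A) = [[0.80, 0.25], [0.05, 0.90]]
(I − A)⁻¹ = adj(I−A) / det(I−A) ≈
  [   1.1307     0.3534]
  [   0.0707     1.2721]
x = (I − A)⁻¹ d = adj(I−A)·d / det(I−A), with det(I−A) = 0.7075:
  x_1 = (0.80·90 + 0.25·270) / 0.7075 = 139.50 / 0.7075 ≈ 197.17
  x_2 = (0.05·90 + 0.90·270) / 0.7075 = 247.50 / 0.7075 ≈ 349.82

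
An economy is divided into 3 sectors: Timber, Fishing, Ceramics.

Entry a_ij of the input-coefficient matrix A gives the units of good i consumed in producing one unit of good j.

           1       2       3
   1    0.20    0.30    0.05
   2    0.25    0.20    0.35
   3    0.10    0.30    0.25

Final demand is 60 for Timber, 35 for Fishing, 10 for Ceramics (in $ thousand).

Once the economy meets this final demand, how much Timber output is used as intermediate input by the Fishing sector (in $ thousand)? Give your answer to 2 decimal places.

I − A =
  [   0.80    -0.30    -0.05]
  [  -0.25     0.80    -0.35]
  [  -0.10    -0.30     0.75]
Cofactors of I−A, C_ij = (−1)^(i+j)·(minor ij) (rows/columns in the sector order above):
  C_11 = (0.80)(0.75) − (-0.35)(-0.30) = 0.4950
  C_12 = −[(-0.25)(0.75) − (-0.35)(-0.10)] = 0.2225
  C_13 = (-0.25)(-0.30) − (0.80)(-0.10) = 0.1550
  C_21 = −[(-0.30)(0.75) − (-0.05)(-0.30)] = 0.2400
  C_22 = (0.80)(0.75) − (-0.05)(-0.10) = 0.5950
  C_23 = −[(0.80)(-0.30) − (-0.30)(-0.10)] = 0.2700
  C_31 = (-0.30)(-0.35) − (-0.05)(0.80) = 0.1450
  C_32 = −[(0.80)(-0.35) − (-0.05)(-0.25)] = 0.2925
  C_33 = (0.80)(0.80) − (-0.30)(-0.25) = 0.5650
det(I−A) = Σ_j (I−A)_1j·C_1j = (0.80)(0.4950) + (-0.30)(0.2225) + (-0.05)(0.1550) = 0.3215
adj(I−A) = Cᵀ =
  [ 0.4950   0.2400   0.1450]
  [ 0.2225   0.5950   0.2925]
  [ 0.1550   0.2700   0.5650]
(I − A)⁻¹ = adj(I−A) / det(I−A) ≈
  [   1.5397     0.7465     0.4510]
  [   0.6921     1.8507     0.9098]
  [   0.4821     0.8398     1.7574]
First solve x = (I − A)⁻¹ d = adj(I−A)·d / det(I−A); in particular x_2 = (0.2225·60 + 0.5950·35 + 0.2925·10) / 0.3215 = 37.10 / 0.3215 ≈ 115.3966.
Intermediate flow from 1 to 2: z_12 = a_12 · x_2 = 0.30 × 37.10 / 0.3215 = 11.13 / 0.3215 ≈ 34.62.

z_12 = 34.62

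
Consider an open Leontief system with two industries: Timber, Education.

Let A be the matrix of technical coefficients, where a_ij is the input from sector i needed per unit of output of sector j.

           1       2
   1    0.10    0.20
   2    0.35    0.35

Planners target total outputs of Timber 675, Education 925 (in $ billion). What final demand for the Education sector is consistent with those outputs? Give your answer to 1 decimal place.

I − A =
  [   0.90    -0.20]
  [  -0.35     0.65]
d = (I − A) x:
  d_1 = (+0.90)·675 + (-0.20)·925 = 422.5
  d_2 = (-0.35)·675 + (+0.65)·925 = 365.0

d_2 = 365.0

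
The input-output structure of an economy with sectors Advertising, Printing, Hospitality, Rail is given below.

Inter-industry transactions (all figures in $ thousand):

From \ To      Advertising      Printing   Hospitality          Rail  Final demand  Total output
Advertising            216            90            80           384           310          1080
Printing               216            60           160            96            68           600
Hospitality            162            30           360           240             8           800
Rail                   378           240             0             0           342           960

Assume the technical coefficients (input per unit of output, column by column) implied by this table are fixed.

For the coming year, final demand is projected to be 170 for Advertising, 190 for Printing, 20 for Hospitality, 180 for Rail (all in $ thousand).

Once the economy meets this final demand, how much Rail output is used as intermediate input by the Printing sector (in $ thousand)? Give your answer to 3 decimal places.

Technical coefficients a_ij = z_ij / X_j:
  a_11 = 216/1080 = 0.20, a_21 = 216/1080 = 0.20, a_31 = 162/1080 = 0.15, a_41 = 378/1080 = 0.35
  a_12 = 90/600 = 0.15, a_22 = 60/600 = 0.10, a_32 = 30/600 = 0.05, a_42 = 240/600 = 0.40
  a_13 = 80/800 = 0.10, a_23 = 160/800 = 0.20, a_33 = 360/800 = 0.45, a_43 = 0/800 = 0.00
  a_14 = 384/960 = 0.40, a_24 = 96/960 = 0.10, a_34 = 240/960 = 0.25, a_44 = 0/960 = 0.00
I − A =
  [   0.80    -0.15    -0.10    -0.40]
  [  -0.20     0.90    -0.20    -0.10]
  [  -0.15    -0.05     0.55    -0.25]
  [  -0.35    -0.40     0.00     1.00]
Compute the cofactors C_ij = (−1)^(i+j)·(3×3 minor ij) of I−A; the adjugate is their transpose:
adj(I−A) = Cᵀ =
  [ 0.443000   0.185500   0.148000   0.232750]
  [ 0.176750   0.339250   0.155500   0.143500]
  [ 0.239500   0.172625   0.494750   0.236750]
  [ 0.225750   0.200625   0.114000   0.352500]
det(I−A) = Σ_j (I−A)_1j·C_1j = (0.80)(0.443000) + (-0.15)(0.176750) + (-0.10)(0.239500) + (-0.40)(0.225750) = 0.2136375
(I − A)⁻¹ = adj(I−A) / det(I−A) ≈
  [   2.0736     0.8683     0.6928     1.0895]
  [   0.8273     1.5880     0.7279     0.6717]
  [   1.1211     0.8080     2.3158     1.1082]
  [   1.0567     0.9391     0.5336     1.6500]
First solve x = (I − A)⁻¹ d = adj(I−A)·d / det(I−A); in particular x_2 = (0.176750·170 + 0.339250·190 + 0.155500·20 + 0.143500·180) / 0.2136375 = 123.445 / 0.2136375 ≈ 577.82459.
Intermediate flow from 4 to 2: z_42 = a_42 · x_2 = 0.40 × 123.445 / 0.2136375 = 49.378 / 0.2136375 ≈ 231.130.

z_42 = 231.130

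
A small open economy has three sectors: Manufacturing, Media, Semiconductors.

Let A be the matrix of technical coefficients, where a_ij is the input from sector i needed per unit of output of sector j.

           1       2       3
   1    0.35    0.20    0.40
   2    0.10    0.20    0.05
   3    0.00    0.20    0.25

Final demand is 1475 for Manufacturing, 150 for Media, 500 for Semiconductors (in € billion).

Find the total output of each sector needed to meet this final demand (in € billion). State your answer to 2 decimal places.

I − A =
  [   0.65    -0.20    -0.40]
  [  -0.10     0.80    -0.05]
  [   0.00    -0.20     0.75]
Cofactors of I−A, C_ij = (−1)^(i+j)·(minor ij) (rows/columns in the sector order above):
  C_11 = (0.80)(0.75) − (-0.05)(-0.20) = 0.5900
  C_12 = −[(-0.10)(0.75) − (-0.05)(0.00)] = 0.0750
  C_13 = (-0.10)(-0.20) − (0.80)(0.00) = 0.0200
  C_21 = −[(-0.20)(0.75) − (-0.40)(-0.20)] = 0.2300
  C_22 = (0.65)(0.75) − (-0.40)(0.00) = 0.4875
  C_23 = −[(0.65)(-0.20) − (-0.20)(0.00)] = 0.1300
  C_31 = (-0.20)(-0.05) − (-0.40)(0.80) = 0.3300
  C_32 = −[(0.65)(-0.05) − (-0.40)(-0.10)] = 0.0725
  C_33 = (0.65)(0.80) − (-0.20)(-0.10) = 0.5000
det(I−A) = Σ_j (I−A)_1j·C_1j = (0.65)(0.5900) + (-0.20)(0.0750) + (-0.40)(0.0200) = 0.3605
adj(I−A) = Cᵀ =
  [ 0.5900   0.2300   0.3300]
  [ 0.0750   0.4875   0.0725]
  [ 0.0200   0.1300   0.5000]
(I − A)⁻¹ = adj(I−A) / det(I−A) ≈
  [   1.6366     0.6380     0.9154]
  [   0.2080     1.3523     0.2011]
  [   0.0555     0.3606     1.3870]
x = (I − A)⁻¹ d = adj(I−A)·d / det(I−A), with det(I−A) = 0.3605:
  x_1 = (0.5900·1475 + 0.2300·150 + 0.3300·500) / 0.3605 = 1069.75 / 0.3605 ≈ 2967.41
  x_2 = (0.0750·1475 + 0.4875·150 + 0.0725·500) / 0.3605 = 220.00 / 0.3605 ≈ 610.26
  x_3 = (0.0200·1475 + 0.1300·150 + 0.5000·500) / 0.3605 = 299.00 / 0.3605 ≈ 829.40

x_1 = 2967.41, x_2 = 610.26, x_3 = 829.40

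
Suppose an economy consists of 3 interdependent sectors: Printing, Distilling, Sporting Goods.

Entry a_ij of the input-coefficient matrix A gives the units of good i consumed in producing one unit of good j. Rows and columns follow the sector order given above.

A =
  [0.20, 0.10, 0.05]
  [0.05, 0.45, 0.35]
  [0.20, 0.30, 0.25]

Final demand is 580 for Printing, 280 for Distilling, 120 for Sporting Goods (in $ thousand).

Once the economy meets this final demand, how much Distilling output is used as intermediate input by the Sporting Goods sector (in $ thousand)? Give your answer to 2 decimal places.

z_23 = 301.86

I − A =
  [   0.80    -0.10    -0.05]
  [  -0.05     0.55    -0.35]
  [  -0.20    -0.30     0.75]
Cofactors of I−A, C_ij = (−1)^(i+j)·(minor ij) (rows/columns in the sector order above):
  C_11 = (0.55)(0.75) − (-0.35)(-0.30) = 0.3075
  C_12 = −[(-0.05)(0.75) − (-0.35)(-0.20)] = 0.1075
  C_13 = (-0.05)(-0.30) − (0.55)(-0.20) = 0.1250
  C_21 = −[(-0.10)(0.75) − (-0.05)(-0.30)] = 0.0900
  C_22 = (0.80)(0.75) − (-0.05)(-0.20) = 0.5900
  C_23 = −[(0.80)(-0.30) − (-0.10)(-0.20)] = 0.2600
  C_31 = (-0.10)(-0.35) − (-0.05)(0.55) = 0.0625
  C_32 = −[(0.80)(-0.35) − (-0.05)(-0.05)] = 0.2825
  C_33 = (0.80)(0.55) − (-0.10)(-0.05) = 0.4350
det(I−A) = Σ_j (I−A)_1j·C_1j = (0.80)(0.3075) + (-0.10)(0.1075) + (-0.05)(0.1250) = 0.2290
adj(I−A) = Cᵀ =
  [ 0.3075   0.0900   0.0625]
  [ 0.1075   0.5900   0.2825]
  [ 0.1250   0.2600   0.4350]
(I − A)⁻¹ = adj(I−A) / det(I−A) ≈
  [   1.3428     0.3930     0.2729]
  [   0.4694     2.5764     1.2336]
  [   0.5459     1.1354     1.8996]
First solve x = (I − A)⁻¹ d = adj(I−A)·d / det(I−A); in particular x_3 = (0.1250·580 + 0.2600·280 + 0.4350·120) / 0.2290 = 197.50 / 0.2290 ≈ 862.4454.
Intermediate flow from 2 to 3: z_23 = a_23 · x_3 = 0.35 × 197.50 / 0.2290 = 69.125 / 0.2290 ≈ 301.86.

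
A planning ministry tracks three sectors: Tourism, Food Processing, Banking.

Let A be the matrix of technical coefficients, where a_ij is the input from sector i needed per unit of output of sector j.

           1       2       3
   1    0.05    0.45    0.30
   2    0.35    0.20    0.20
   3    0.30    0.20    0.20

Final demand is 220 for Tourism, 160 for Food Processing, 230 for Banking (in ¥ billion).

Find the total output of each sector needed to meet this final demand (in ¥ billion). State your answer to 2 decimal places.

I − A =
  [   0.95    -0.45    -0.30]
  [  -0.35     0.80    -0.20]
  [  -0.30    -0.20     0.80]
Cofactors of I−A, C_ij = (−1)^(i+j)·(minor ij) (rows/columns in the sector order above):
  C_11 = (0.80)(0.80) − (-0.20)(-0.20) = 0.6000
  C_12 = −[(-0.35)(0.80) − (-0.20)(-0.30)] = 0.3400
  C_13 = (-0.35)(-0.20) − (0.80)(-0.30) = 0.3100
  C_21 = −[(-0.45)(0.80) − (-0.30)(-0.20)] = 0.4200
  C_22 = (0.95)(0.80) − (-0.30)(-0.30) = 0.6700
  C_23 = −[(0.95)(-0.20) − (-0.45)(-0.30)] = 0.3250
  C_31 = (-0.45)(-0.20) − (-0.30)(0.80) = 0.3300
  C_32 = −[(0.95)(-0.20) − (-0.30)(-0.35)] = 0.2950
  C_33 = (0.95)(0.80) − (-0.45)(-0.35) = 0.6025
det(I−A) = Σ_j (I−A)_1j·C_1j = (0.95)(0.6000) + (-0.45)(0.3400) + (-0.30)(0.3100) = 0.3240
adj(I−A) = Cᵀ =
  [ 0.6000   0.4200   0.3300]
  [ 0.3400   0.6700   0.2950]
  [ 0.3100   0.3250   0.6025]
(I − A)⁻¹ = adj(I−A) / det(I−A) ≈
  [   1.8519     1.2963     1.0185]
  [   1.0494     2.0679     0.9105]
  [   0.9568     1.0031     1.8596]
x = (I − A)⁻¹ d = adj(I−A)·d / det(I−A), with det(I−A) = 0.3240:
  x_1 = (0.6000·220 + 0.4200·160 + 0.3300·230) / 0.3240 = 275.10 / 0.3240 ≈ 849.07
  x_2 = (0.3400·220 + 0.6700·160 + 0.2950·230) / 0.3240 = 249.85 / 0.3240 ≈ 771.14
  x_3 = (0.3100·220 + 0.3250·160 + 0.6025·230) / 0.3240 = 258.775 / 0.3240 ≈ 798.69

x_1 = 849.07, x_2 = 771.14, x_3 = 798.69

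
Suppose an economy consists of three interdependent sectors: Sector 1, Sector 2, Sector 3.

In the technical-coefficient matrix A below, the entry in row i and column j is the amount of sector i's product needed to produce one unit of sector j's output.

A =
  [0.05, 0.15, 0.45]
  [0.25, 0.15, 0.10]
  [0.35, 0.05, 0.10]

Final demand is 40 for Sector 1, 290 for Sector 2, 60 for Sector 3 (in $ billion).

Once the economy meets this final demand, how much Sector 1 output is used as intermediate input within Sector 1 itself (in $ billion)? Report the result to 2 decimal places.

I − A =
  [   0.95    -0.15    -0.45]
  [  -0.25     0.85    -0.10]
  [  -0.35    -0.05     0.90]
Cofactors of I−A, C_ij = (−1)^(i+j)·(minor ij) (rows/columns in the sector order above):
  C_11 = (0.85)(0.90) − (-0.10)(-0.05) = 0.7600
  C_12 = −[(-0.25)(0.90) − (-0.10)(-0.35)] = 0.2600
  C_13 = (-0.25)(-0.05) − (0.85)(-0.35) = 0.3100
  C_21 = −[(-0.15)(0.90) − (-0.45)(-0.05)] = 0.1575
  C_22 = (0.95)(0.90) − (-0.45)(-0.35) = 0.6975
  C_23 = −[(0.95)(-0.05) − (-0.15)(-0.35)] = 0.1000
  C_31 = (-0.15)(-0.10) − (-0.45)(0.85) = 0.3975
  C_32 = −[(0.95)(-0.10) − (-0.45)(-0.25)] = 0.2075
  C_33 = (0.95)(0.85) − (-0.15)(-0.25) = 0.7700
det(I−A) = Σ_j (I−A)_1j·C_1j = (0.95)(0.7600) + (-0.15)(0.2600) + (-0.45)(0.3100) = 0.5435
adj(I−A) = Cᵀ =
  [ 0.7600   0.1575   0.3975]
  [ 0.2600   0.6975   0.2075]
  [ 0.3100   0.1000   0.7700]
(I − A)⁻¹ = adj(I−A) / det(I−A) ≈
  [   1.3983     0.2898     0.7314]
  [   0.4784     1.2833     0.3818]
  [   0.5704     0.1840     1.4167]
First solve x = (I − A)⁻¹ d = adj(I−A)·d / det(I−A); in particular x_1 = (0.7600·40 + 0.1575·290 + 0.3975·60) / 0.5435 = 99.925 / 0.5435 ≈ 183.8546.
Intermediate flow from 1 to 1: z_11 = a_11 · x_1 = 0.05 × 99.925 / 0.5435 = 4.99625 / 0.5435 ≈ 9.19.

z_11 = 9.19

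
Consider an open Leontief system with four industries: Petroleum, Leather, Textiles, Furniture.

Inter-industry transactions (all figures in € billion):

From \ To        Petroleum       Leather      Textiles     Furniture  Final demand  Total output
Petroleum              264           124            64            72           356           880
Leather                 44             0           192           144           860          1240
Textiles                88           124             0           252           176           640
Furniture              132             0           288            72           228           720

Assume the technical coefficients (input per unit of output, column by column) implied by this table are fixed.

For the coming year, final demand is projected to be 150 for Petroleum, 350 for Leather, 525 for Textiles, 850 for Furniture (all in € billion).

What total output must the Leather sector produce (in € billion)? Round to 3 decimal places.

Technical coefficients a_ij = z_ij / X_j:
  a_11 = 264/880 = 0.30, a_21 = 44/880 = 0.05, a_31 = 88/880 = 0.10, a_41 = 132/880 = 0.15
  a_12 = 124/1240 = 0.10, a_22 = 0/1240 = 0.00, a_32 = 124/1240 = 0.10, a_42 = 0/1240 = 0.00
  a_13 = 64/640 = 0.10, a_23 = 192/640 = 0.30, a_33 = 0/640 = 0.00, a_43 = 288/640 = 0.45
  a_14 = 72/720 = 0.10, a_24 = 144/720 = 0.20, a_34 = 252/720 = 0.35, a_44 = 72/720 = 0.10
I − A =
  [   0.70    -0.10    -0.10    -0.10]
  [  -0.05     1.00    -0.30    -0.20]
  [  -0.10    -0.10     1.00    -0.35]
  [  -0.15     0.00    -0.45     0.90]
Compute the cofactors C_ij = (−1)^(i+j)·(3×3 minor ij) of I−A; the adjugate is their transpose:
adj(I−A) = Cᵀ =
  [ 0.706500   0.087750   0.171000   0.164500]
  [ 0.118875   0.486000   0.257250   0.221250]
  [ 0.150000   0.075750   0.607500   0.269750]
  [ 0.192750   0.052500   0.332250   0.660500]
det(I−A) = Σ_j (I−A)_1j·C_1j = (0.70)(0.706500) + (-0.10)(0.118875) + (-0.10)(0.150000) + (-0.10)(0.192750) = 0.4483875
(I − A)⁻¹ = adj(I−A) / det(I−A) ≈
  [   1.5756     0.1957     0.3814     0.3669]
  [   0.2651     1.0839     0.5737     0.4934]
  [   0.3345     0.1689     1.3549     0.6016]
  [   0.4299     0.1171     0.7410     1.4731]
x = (I − A)⁻¹ d = adj(I−A)·d / det(I−A), with det(I−A) = 0.4483875:
  x_1 = (0.706500·150 + 0.087750·350 + 0.171000·525 + 0.164500·850) / 0.4483875 = 366.2875 / 0.4483875 ≈ 816.899
  x_2 = (0.118875·150 + 0.486000·350 + 0.257250·525 + 0.221250·850) / 0.4483875 = 511.05 / 0.4483875 ≈ 1139.751
  x_3 = (0.150000·150 + 0.075750·350 + 0.607500·525 + 0.269750·850) / 0.4483875 = 597.2375 / 0.4483875 ≈ 1331.967
  x_4 = (0.192750·150 + 0.052500·350 + 0.332250·525 + 0.660500·850) / 0.4483875 = 783.14375 / 0.4483875 ≈ 1746.578

x_2 = 1139.751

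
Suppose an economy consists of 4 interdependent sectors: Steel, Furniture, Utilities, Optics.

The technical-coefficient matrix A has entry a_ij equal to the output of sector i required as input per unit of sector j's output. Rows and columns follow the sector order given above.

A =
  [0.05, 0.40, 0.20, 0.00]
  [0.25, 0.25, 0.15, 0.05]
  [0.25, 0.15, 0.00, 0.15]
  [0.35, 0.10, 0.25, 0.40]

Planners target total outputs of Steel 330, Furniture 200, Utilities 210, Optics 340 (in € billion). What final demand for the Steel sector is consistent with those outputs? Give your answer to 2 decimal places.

I − A =
  [   0.95    -0.40    -0.20     0.00]
  [  -0.25     0.75    -0.15    -0.05]
  [  -0.25    -0.15     1.00    -0.15]
  [  -0.35    -0.10    -0.25     0.60]
d = (I − A) x:
  d_S = (+0.95)·330 + (-0.40)·200 + (-0.20)·210 + (+0.00)·340 = 191.50
  d_F = (-0.25)·330 + (+0.75)·200 + (-0.15)·210 + (-0.05)·340 = 19.00
  d_U = (-0.25)·330 + (-0.15)·200 + (+1.00)·210 + (-0.15)·340 = 46.50
  d_O = (-0.35)·330 + (-0.10)·200 + (-0.25)·210 + (+0.60)·340 = 16.00

d_S = 191.50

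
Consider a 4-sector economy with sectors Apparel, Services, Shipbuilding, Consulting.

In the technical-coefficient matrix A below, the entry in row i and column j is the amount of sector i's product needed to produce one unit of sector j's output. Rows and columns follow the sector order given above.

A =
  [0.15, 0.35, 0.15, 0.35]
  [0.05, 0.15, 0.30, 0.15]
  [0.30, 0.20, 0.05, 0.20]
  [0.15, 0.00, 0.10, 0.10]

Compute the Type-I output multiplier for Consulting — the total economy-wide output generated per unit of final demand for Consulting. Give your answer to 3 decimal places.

m_4 = 3.407

I − A =
  [   0.85    -0.35    -0.15    -0.35]
  [  -0.05     0.85    -0.30    -0.15]
  [  -0.30    -0.20     0.95    -0.20]
  [  -0.15     0.00    -0.10     0.90]
Compute the cofactors C_ij = (−1)^(i+j)·(3×3 minor ij) of I−A; the adjugate is their transpose:
adj(I−A) = Cᵀ =
  [ 0.652750   0.326250   0.244250   0.362500]
  [ 0.157625   0.604375   0.238375   0.215000]
  [ 0.268500   0.247500   0.582000   0.275000]
  [ 0.138625   0.081875   0.105375   0.547500]
det(I−A) = Σ_j (I−A)_1j·C_1j = (0.85)(0.652750) + (-0.35)(0.157625) + (-0.15)(0.268500) + (-0.35)(0.138625) = 0.410875
(I − A)⁻¹ = adj(I−A) / det(I−A) ≈
  [   1.5887     0.7940     0.5945     0.8823]
  [   0.3836     1.4709     0.5802     0.5233]
  [   0.6535     0.6024     1.4165     0.6693]
  [   0.3374     0.1993     0.2565     1.3325]
The output multiplier for sector j is the column-j sum of the Leontief inverse (I − A)⁻¹ = adj(I−A) / det(I−A).
Column 4 of adj(I−A): (0.362500, 0.215000, 0.275000, 0.547500); det(I−A) = 0.410875.
m_4 = (0.362500 + 0.215000 + 0.275000 + 0.547500) / 0.410875 = 1.40 / 0.410875 ≈ 3.407.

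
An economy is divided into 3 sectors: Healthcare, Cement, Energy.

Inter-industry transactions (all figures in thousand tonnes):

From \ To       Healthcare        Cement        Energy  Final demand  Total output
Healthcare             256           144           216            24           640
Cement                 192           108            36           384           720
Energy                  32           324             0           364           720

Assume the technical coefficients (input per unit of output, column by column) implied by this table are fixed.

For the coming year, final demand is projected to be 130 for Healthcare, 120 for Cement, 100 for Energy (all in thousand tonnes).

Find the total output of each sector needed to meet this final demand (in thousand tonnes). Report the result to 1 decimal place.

Technical coefficients a_ij = z_ij / X_j:
  a_11 = 256/640 = 0.40, a_21 = 192/640 = 0.30, a_31 = 32/640 = 0.05
  a_12 = 144/720 = 0.20, a_22 = 108/720 = 0.15, a_32 = 324/720 = 0.45
  a_13 = 216/720 = 0.30, a_23 = 36/720 = 0.05, a_33 = 0/720 = 0.00
I − A =
  [   0.60    -0.20    -0.30]
  [  -0.30     0.85    -0.05]
  [  -0.05    -0.45     1.00]
Cofactors of I−A, C_ij = (−1)^(i+j)·(minor ij) (rows/columns in the sector order above):
  C_11 = (0.85)(1.00) − (-0.05)(-0.45) = 0.8275
  C_12 = −[(-0.30)(1.00) − (-0.05)(-0.05)] = 0.3025
  C_13 = (-0.30)(-0.45) − (0.85)(-0.05) = 0.1775
  C_21 = −[(-0.20)(1.00) − (-0.30)(-0.45)] = 0.3350
  C_22 = (0.60)(1.00) − (-0.30)(-0.05) = 0.5850
  C_23 = −[(0.60)(-0.45) − (-0.20)(-0.05)] = 0.2800
  C_31 = (-0.20)(-0.05) − (-0.30)(0.85) = 0.2650
  C_32 = −[(0.60)(-0.05) − (-0.30)(-0.30)] = 0.1200
  C_33 = (0.60)(0.85) − (-0.20)(-0.30) = 0.4500
det(I−A) = Σ_j (I−A)_1j·C_1j = (0.60)(0.8275) + (-0.20)(0.3025) + (-0.30)(0.1775) = 0.38275
adj(I−A) = Cᵀ =
  [ 0.8275   0.3350   0.2650]
  [ 0.3025   0.5850   0.1200]
  [ 0.1775   0.2800   0.4500]
(I − A)⁻¹ = adj(I−A) / det(I−A) ≈
  [   2.1620     0.8752     0.6924]
  [   0.7903     1.5284     0.3135]
  [   0.4637     0.7315     1.1757]
x = (I − A)⁻¹ d = adj(I−A)·d / det(I−A), with det(I−A) = 0.38275:
  x_1 = (0.8275·130 + 0.3350·120 + 0.2650·100) / 0.38275 = 174.275 / 0.38275 ≈ 455.3
  x_2 = (0.3025·130 + 0.5850·120 + 0.1200·100) / 0.38275 = 121.525 / 0.38275 ≈ 317.5
  x_3 = (0.1775·130 + 0.2800·120 + 0.4500·100) / 0.38275 = 101.675 / 0.38275 ≈ 265.6

x_1 = 455.3, x_2 = 317.5, x_3 = 265.6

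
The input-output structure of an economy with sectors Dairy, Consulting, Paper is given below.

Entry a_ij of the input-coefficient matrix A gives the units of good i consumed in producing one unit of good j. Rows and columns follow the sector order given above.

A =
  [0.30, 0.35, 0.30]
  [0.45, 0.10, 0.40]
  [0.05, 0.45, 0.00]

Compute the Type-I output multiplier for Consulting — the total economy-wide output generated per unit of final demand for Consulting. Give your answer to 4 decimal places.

I − A =
  [   0.70    -0.35    -0.30]
  [  -0.45     0.90    -0.40]
  [  -0.05    -0.45     1.00]
Cofactors of I−A, C_ij = (−1)^(i+j)·(minor ij) (rows/columns in the sector order above):
  C_11 = (0.90)(1.00) − (-0.40)(-0.45) = 0.7200
  C_12 = −[(-0.45)(1.00) − (-0.40)(-0.05)] = 0.4700
  C_13 = (-0.45)(-0.45) − (0.90)(-0.05) = 0.2475
  C_21 = −[(-0.35)(1.00) − (-0.30)(-0.45)] = 0.4850
  C_22 = (0.70)(1.00) − (-0.30)(-0.05) = 0.6850
  C_23 = −[(0.70)(-0.45) − (-0.35)(-0.05)] = 0.3325
  C_31 = (-0.35)(-0.40) − (-0.30)(0.90) = 0.4100
  C_32 = −[(0.70)(-0.40) − (-0.30)(-0.45)] = 0.4150
  C_33 = (0.70)(0.90) − (-0.35)(-0.45) = 0.4725
det(I−A) = Σ_j (I−A)_1j·C_1j = (0.70)(0.7200) + (-0.35)(0.4700) + (-0.30)(0.2475) = 0.26525
adj(I−A) = Cᵀ =
  [ 0.7200   0.4850   0.4100]
  [ 0.4700   0.6850   0.4150]
  [ 0.2475   0.3325   0.4725]
(I − A)⁻¹ = adj(I−A) / det(I−A) ≈
  [   2.71442     1.82846     1.54571]
  [   1.77191     2.58247     1.56456]
  [   0.93308     1.25353     1.78134]
The output multiplier for sector j is the column-j sum of the Leontief inverse (I − A)⁻¹ = adj(I−A) / det(I−A).
Column 2 of adj(I−A): (0.4850, 0.6850, 0.3325); det(I−A) = 0.26525.
m_2 = (0.4850 + 0.6850 + 0.3325) / 0.26525 = 1.5025 / 0.26525 ≈ 5.6645.

m_2 = 5.6645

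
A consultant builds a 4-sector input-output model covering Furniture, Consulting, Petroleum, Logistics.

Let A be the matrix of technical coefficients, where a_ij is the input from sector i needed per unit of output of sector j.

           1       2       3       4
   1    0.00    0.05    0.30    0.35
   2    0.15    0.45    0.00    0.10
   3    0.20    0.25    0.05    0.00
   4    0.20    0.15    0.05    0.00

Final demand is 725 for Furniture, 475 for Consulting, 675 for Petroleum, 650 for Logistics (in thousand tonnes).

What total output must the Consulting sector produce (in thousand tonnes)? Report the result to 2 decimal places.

I − A =
  [   1.00    -0.05    -0.30    -0.35]
  [  -0.15     0.55     0.00    -0.10]
  [  -0.20    -0.25     0.95     0.00]
  [  -0.20    -0.15    -0.05     1.00]
Compute the cofactors C_ij = (−1)^(i+j)·(3×3 minor ij) of I−A; the adjugate is their transpose:
adj(I−A) = Cᵀ =
  [ 0.507000   0.176750   0.170375   0.195125]
  [ 0.162500   0.820000   0.058625   0.138875]
  [ 0.149500   0.253000   0.480125   0.077625]
  [ 0.133250   0.171000   0.066875   0.471125]
det(I−A) = Σ_j (I−A)_1j·C_1j = (1.00)(0.507000) + (-0.05)(0.162500) + (-0.30)(0.149500) + (-0.35)(0.133250) = 0.4073875
(I − A)⁻¹ = adj(I−A) / det(I−A) ≈
  [   1.2445     0.4339     0.4182     0.4790]
  [   0.3989     2.0128     0.1439     0.3409]
  [   0.3670     0.6210     1.1785     0.1905]
  [   0.3271     0.4197     0.1642     1.1565]
x = (I − A)⁻¹ d = adj(I−A)·d / det(I−A), with det(I−A) = 0.4073875:
  x_1 = (0.507000·725 + 0.176750·475 + 0.170375·675 + 0.195125·650) / 0.4073875 = 693.365625 / 0.4073875 ≈ 1701.98
  x_2 = (0.162500·725 + 0.820000·475 + 0.058625·675 + 0.138875·650) / 0.4073875 = 637.153125 / 0.4073875 ≈ 1564.00
  x_3 = (0.149500·725 + 0.253000·475 + 0.480125·675 + 0.077625·650) / 0.4073875 = 603.103125 / 0.4073875 ≈ 1480.42
  x_4 = (0.133250·725 + 0.171000·475 + 0.066875·675 + 0.471125·650) / 0.4073875 = 529.203125 / 0.4073875 ≈ 1299.02

x_2 = 1564.00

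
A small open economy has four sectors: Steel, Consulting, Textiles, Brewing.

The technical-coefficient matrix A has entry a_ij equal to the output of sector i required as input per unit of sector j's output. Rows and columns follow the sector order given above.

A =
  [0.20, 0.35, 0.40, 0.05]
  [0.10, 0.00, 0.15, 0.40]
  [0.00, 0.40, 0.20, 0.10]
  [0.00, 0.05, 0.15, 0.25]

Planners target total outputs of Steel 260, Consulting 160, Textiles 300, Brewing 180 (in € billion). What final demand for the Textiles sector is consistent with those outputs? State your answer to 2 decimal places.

d_T = 158.00

I − A =
  [   0.80    -0.35    -0.40    -0.05]
  [  -0.10     1.00    -0.15    -0.40]
  [   0.00    -0.40     0.80    -0.10]
  [   0.00    -0.05    -0.15     0.75]
d = (I − A) x:
  d_S = (+0.80)·260 + (-0.35)·160 + (-0.40)·300 + (-0.05)·180 = 23.00
  d_C = (-0.10)·260 + (+1.00)·160 + (-0.15)·300 + (-0.40)·180 = 17.00
  d_T = (+0.00)·260 + (-0.40)·160 + (+0.80)·300 + (-0.10)·180 = 158.00
  d_B = (+0.00)·260 + (-0.05)·160 + (-0.15)·300 + (+0.75)·180 = 82.00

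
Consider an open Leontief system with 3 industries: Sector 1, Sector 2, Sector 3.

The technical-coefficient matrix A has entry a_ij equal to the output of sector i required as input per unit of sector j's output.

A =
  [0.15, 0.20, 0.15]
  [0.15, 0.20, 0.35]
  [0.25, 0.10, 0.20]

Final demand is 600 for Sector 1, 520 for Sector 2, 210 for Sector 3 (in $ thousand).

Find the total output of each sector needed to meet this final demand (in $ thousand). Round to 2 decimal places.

I − A =
  [   0.85    -0.20    -0.15]
  [  -0.15     0.80    -0.35]
  [  -0.25    -0.10     0.80]
Cofactors of I−A, C_ij = (−1)^(i+j)·(minor ij) (rows/columns in the sector order above):
  C_11 = (0.80)(0.80) − (-0.35)(-0.10) = 0.6050
  C_12 = −[(-0.15)(0.80) − (-0.35)(-0.25)] = 0.2075
  C_13 = (-0.15)(-0.10) − (0.80)(-0.25) = 0.2150
  C_21 = −[(-0.20)(0.80) − (-0.15)(-0.10)] = 0.1750
  C_22 = (0.85)(0.80) − (-0.15)(-0.25) = 0.6425
  C_23 = −[(0.85)(-0.10) − (-0.20)(-0.25)] = 0.1350
  C_31 = (-0.20)(-0.35) − (-0.15)(0.80) = 0.1900
  C_32 = −[(0.85)(-0.35) − (-0.15)(-0.15)] = 0.3200
  C_33 = (0.85)(0.80) − (-0.20)(-0.15) = 0.6500
det(I−A) = Σ_j (I−A)_1j·C_1j = (0.85)(0.6050) + (-0.20)(0.2075) + (-0.15)(0.2150) = 0.4405
adj(I−A) = Cᵀ =
  [ 0.6050   0.1750   0.1900]
  [ 0.2075   0.6425   0.3200]
  [ 0.2150   0.1350   0.6500]
(I − A)⁻¹ = adj(I−A) / det(I−A) ≈
  [   1.3734     0.3973     0.4313]
  [   0.4711     1.4586     0.7264]
  [   0.4881     0.3065     1.4756]
x = (I − A)⁻¹ d = adj(I−A)·d / det(I−A), with det(I−A) = 0.4405:
  x_1 = (0.6050·600 + 0.1750·520 + 0.1900·210) / 0.4405 = 493.90 / 0.4405 ≈ 1121.23
  x_2 = (0.2075·600 + 0.6425·520 + 0.3200·210) / 0.4405 = 525.80 / 0.4405 ≈ 1193.64
  x_3 = (0.2150·600 + 0.1350·520 + 0.6500·210) / 0.4405 = 335.70 / 0.4405 ≈ 762.09

x_1 = 1121.23, x_2 = 1193.64, x_3 = 762.09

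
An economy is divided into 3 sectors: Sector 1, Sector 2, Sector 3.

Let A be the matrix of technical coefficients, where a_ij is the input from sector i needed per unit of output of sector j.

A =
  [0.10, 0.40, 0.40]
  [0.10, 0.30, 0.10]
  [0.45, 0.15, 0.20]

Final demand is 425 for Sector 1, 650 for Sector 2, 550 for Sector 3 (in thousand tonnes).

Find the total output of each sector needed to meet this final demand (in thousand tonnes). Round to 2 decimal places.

x_1 = 2121.96, x_2 = 1541.73, x_3 = 2170.18

I − A =
  [   0.90    -0.40    -0.40]
  [  -0.10     0.70    -0.10]
  [  -0.45    -0.15     0.80]
Cofactors of I−A, C_ij = (−1)^(i+j)·(minor ij) (rows/columns in the sector order above):
  C_11 = (0.70)(0.80) − (-0.10)(-0.15) = 0.5450
  C_12 = −[(-0.10)(0.80) − (-0.10)(-0.45)] = 0.1250
  C_13 = (-0.10)(-0.15) − (0.70)(-0.45) = 0.3300
  C_21 = −[(-0.40)(0.80) − (-0.40)(-0.15)] = 0.3800
  C_22 = (0.90)(0.80) − (-0.40)(-0.45) = 0.5400
  C_23 = −[(0.90)(-0.15) − (-0.40)(-0.45)] = 0.3150
  C_31 = (-0.40)(-0.10) − (-0.40)(0.70) = 0.3200
  C_32 = −[(0.90)(-0.10) − (-0.40)(-0.10)] = 0.1300
  C_33 = (0.90)(0.70) − (-0.40)(-0.10) = 0.5900
det(I−A) = Σ_j (I−A)_1j·C_1j = (0.90)(0.5450) + (-0.40)(0.1250) + (-0.40)(0.3300) = 0.3085
adj(I−A) = Cᵀ =
  [ 0.5450   0.3800   0.3200]
  [ 0.1250   0.5400   0.1300]
  [ 0.3300   0.3150   0.5900]
(I − A)⁻¹ = adj(I−A) / det(I−A) ≈
  [   1.7666     1.2318     1.0373]
  [   0.4052     1.7504     0.4214]
  [   1.0697     1.0211     1.9125]
x = (I − A)⁻¹ d = adj(I−A)·d / det(I−A), with det(I−A) = 0.3085:
  x_1 = (0.5450·425 + 0.3800·650 + 0.3200·550) / 0.3085 = 654.625 / 0.3085 ≈ 2121.96
  x_2 = (0.1250·425 + 0.5400·650 + 0.1300·550) / 0.3085 = 475.625 / 0.3085 ≈ 1541.73
  x_3 = (0.3300·425 + 0.3150·650 + 0.5900·550) / 0.3085 = 669.50 / 0.3085 ≈ 2170.18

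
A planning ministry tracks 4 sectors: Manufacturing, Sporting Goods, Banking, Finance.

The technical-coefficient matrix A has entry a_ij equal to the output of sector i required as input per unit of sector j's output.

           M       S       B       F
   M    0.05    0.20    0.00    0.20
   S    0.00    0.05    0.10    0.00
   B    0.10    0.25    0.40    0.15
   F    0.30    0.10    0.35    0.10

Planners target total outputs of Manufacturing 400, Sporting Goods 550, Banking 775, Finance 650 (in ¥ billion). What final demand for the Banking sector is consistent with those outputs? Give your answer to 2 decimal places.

d_B = 190.00

I − A =
  [   0.95    -0.20     0.00    -0.20]
  [   0.00     0.95    -0.10     0.00]
  [  -0.10    -0.25     0.60    -0.15]
  [  -0.30    -0.10    -0.35     0.90]
d = (I − A) x:
  d_M = (+0.95)·400 + (-0.20)·550 + (+0.00)·775 + (-0.20)·650 = 140.00
  d_S = (+0.00)·400 + (+0.95)·550 + (-0.10)·775 + (+0.00)·650 = 445.00
  d_B = (-0.10)·400 + (-0.25)·550 + (+0.60)·775 + (-0.15)·650 = 190.00
  d_F = (-0.30)·400 + (-0.10)·550 + (-0.35)·775 + (+0.90)·650 = 138.75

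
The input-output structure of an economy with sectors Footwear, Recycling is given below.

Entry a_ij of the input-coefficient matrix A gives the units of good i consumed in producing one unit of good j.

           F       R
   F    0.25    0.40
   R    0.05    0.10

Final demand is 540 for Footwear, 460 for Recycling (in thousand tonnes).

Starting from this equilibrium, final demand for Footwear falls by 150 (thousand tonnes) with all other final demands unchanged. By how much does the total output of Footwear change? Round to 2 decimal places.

Δx_F = -206.11

I − A =
  [   0.75    -0.40]
  [  -0.05     0.90]
det(I−A) = (0.75)(0.90) − (-0.40)(-0.05) = 0.6550
adj(I−A) = [[0.90, 0.40], [0.05, 0.75]]
(I − A)⁻¹ = adj(I−A) / det(I−A) ≈
  [   1.3740     0.6107]
  [   0.0763     1.1450]
Δx = (I − A)⁻¹ Δd with Δd having -150 in the Footwear component and 0 elsewhere.
So Δx_F = L_FF · (-150), where L_FF = adj(I−A)_FF / det(I−A) = 0.90 / 0.6550.
Δx_F = 0.90 × (-150) / 0.6550 = -135.00 / 0.6550 ≈ -206.11.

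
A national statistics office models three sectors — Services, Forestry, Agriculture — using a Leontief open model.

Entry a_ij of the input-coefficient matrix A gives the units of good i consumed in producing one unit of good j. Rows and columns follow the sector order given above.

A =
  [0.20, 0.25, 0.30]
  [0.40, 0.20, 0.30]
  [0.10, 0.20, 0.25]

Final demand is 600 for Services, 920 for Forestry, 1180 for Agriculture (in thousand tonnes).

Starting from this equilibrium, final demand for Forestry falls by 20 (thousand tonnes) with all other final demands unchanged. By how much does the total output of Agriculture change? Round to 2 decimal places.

I − A =
  [   0.80    -0.25    -0.30]
  [  -0.40     0.80    -0.30]
  [  -0.10    -0.20     0.75]
Cofactors of I−A, C_ij = (−1)^(i+j)·(minor ij) (rows/columns in the sector order above):
  C_11 = (0.80)(0.75) − (-0.30)(-0.20) = 0.5400
  C_12 = −[(-0.40)(0.75) − (-0.30)(-0.10)] = 0.3300
  C_13 = (-0.40)(-0.20) − (0.80)(-0.10) = 0.1600
  C_21 = −[(-0.25)(0.75) − (-0.30)(-0.20)] = 0.2475
  C_22 = (0.80)(0.75) − (-0.30)(-0.10) = 0.5700
  C_23 = −[(0.80)(-0.20) − (-0.25)(-0.10)] = 0.1850
  C_31 = (-0.25)(-0.30) − (-0.30)(0.80) = 0.3150
  C_32 = −[(0.80)(-0.30) − (-0.30)(-0.40)] = 0.3600
  C_33 = (0.80)(0.80) − (-0.25)(-0.40) = 0.5400
det(I−A) = Σ_j (I−A)_1j·C_1j = (0.80)(0.5400) + (-0.25)(0.3300) + (-0.30)(0.1600) = 0.3015
adj(I−A) = Cᵀ =
  [ 0.5400   0.2475   0.3150]
  [ 0.3300   0.5700   0.3600]
  [ 0.1600   0.1850   0.5400]
(I − A)⁻¹ = adj(I−A) / det(I−A) ≈
  [   1.7910     0.8209     1.0448]
  [   1.0945     1.8905     1.1940]
  [   0.5307     0.6136     1.7910]
Δx = (I − A)⁻¹ Δd with Δd having -20 in the Forestry component and 0 elsewhere.
So Δx_3 = L_32 · (-20), where L_32 = adj(I−A)_32 / det(I−A) = 0.1850 / 0.3015.
Δx_3 = 0.1850 × (-20) / 0.3015 = -3.70 / 0.3015 ≈ -12.27.

Δx_3 = -12.27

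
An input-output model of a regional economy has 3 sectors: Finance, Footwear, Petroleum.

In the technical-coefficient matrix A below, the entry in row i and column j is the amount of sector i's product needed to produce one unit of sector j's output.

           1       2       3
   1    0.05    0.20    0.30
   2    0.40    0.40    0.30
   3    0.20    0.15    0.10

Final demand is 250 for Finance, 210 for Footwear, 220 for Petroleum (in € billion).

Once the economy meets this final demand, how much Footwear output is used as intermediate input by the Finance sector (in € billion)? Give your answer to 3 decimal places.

z_21 = 269.436

I − A =
  [   0.95    -0.20    -0.30]
  [  -0.40     0.60    -0.30]
  [  -0.20    -0.15     0.90]
Cofactors of I−A, C_ij = (−1)^(i+j)·(minor ij) (rows/columns in the sector order above):
  C_11 = (0.60)(0.90) − (-0.30)(-0.15) = 0.4950
  C_12 = −[(-0.40)(0.90) − (-0.30)(-0.20)] = 0.4200
  C_13 = (-0.40)(-0.15) − (0.60)(-0.20) = 0.1800
  C_21 = −[(-0.20)(0.90) − (-0.30)(-0.15)] = 0.2250
  C_22 = (0.95)(0.90) − (-0.30)(-0.20) = 0.7950
  C_23 = −[(0.95)(-0.15) − (-0.20)(-0.20)] = 0.1825
  C_31 = (-0.20)(-0.30) − (-0.30)(0.60) = 0.2400
  C_32 = −[(0.95)(-0.30) − (-0.30)(-0.40)] = 0.4050
  C_33 = (0.95)(0.60) − (-0.20)(-0.40) = 0.4900
det(I−A) = Σ_j (I−A)_1j·C_1j = (0.95)(0.4950) + (-0.20)(0.4200) + (-0.30)(0.1800) = 0.33225
adj(I−A) = Cᵀ =
  [ 0.4950   0.2250   0.2400]
  [ 0.4200   0.7950   0.4050]
  [ 0.1800   0.1825   0.4900]
(I − A)⁻¹ = adj(I−A) / det(I−A) ≈
  [   1.4898     0.6772     0.7223]
  [   1.2641     2.3928     1.2190]
  [   0.5418     0.5493     1.4748]
First solve x = (I − A)⁻¹ d = adj(I−A)·d / det(I−A); in particular x_1 = (0.4950·250 + 0.2250·210 + 0.2400·220) / 0.33225 = 223.80 / 0.33225 ≈ 673.58916.
Intermediate flow from 2 to 1: z_21 = a_21 · x_1 = 0.40 × 223.80 / 0.33225 = 89.52 / 0.33225 ≈ 269.436.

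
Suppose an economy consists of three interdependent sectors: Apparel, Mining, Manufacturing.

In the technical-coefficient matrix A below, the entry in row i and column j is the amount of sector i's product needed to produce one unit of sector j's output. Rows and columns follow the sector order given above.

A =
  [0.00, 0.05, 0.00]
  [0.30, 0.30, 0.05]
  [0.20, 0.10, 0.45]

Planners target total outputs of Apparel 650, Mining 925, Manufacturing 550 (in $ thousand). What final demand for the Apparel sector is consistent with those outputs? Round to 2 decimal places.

I − A =
  [   1.00    -0.05     0.00]
  [  -0.30     0.70    -0.05]
  [  -0.20    -0.10     0.55]
d = (I − A) x:
  d_1 = (+1.00)·650 + (-0.05)·925 + (+0.00)·550 = 603.75
  d_2 = (-0.30)·650 + (+0.70)·925 + (-0.05)·550 = 425.00
  d_3 = (-0.20)·650 + (-0.10)·925 + (+0.55)·550 = 80.00

d_1 = 603.75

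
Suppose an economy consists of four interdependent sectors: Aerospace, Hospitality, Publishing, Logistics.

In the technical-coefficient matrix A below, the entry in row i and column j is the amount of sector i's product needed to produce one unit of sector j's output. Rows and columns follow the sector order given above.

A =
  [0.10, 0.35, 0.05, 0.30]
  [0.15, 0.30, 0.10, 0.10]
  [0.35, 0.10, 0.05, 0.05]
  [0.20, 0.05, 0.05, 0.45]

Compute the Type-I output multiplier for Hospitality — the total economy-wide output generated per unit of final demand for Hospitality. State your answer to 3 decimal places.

m_H = 3.764

I − A =
  [   0.90    -0.35    -0.05    -0.30]
  [  -0.15     0.70    -0.10    -0.10]
  [  -0.35    -0.10     0.95    -0.05]
  [  -0.20    -0.05    -0.05     0.55]
Compute the cofactors C_ij = (−1)^(i+j)·(3×3 minor ij) of I−A; the adjugate is their transpose:
adj(I−A) = Cᵀ =
  [ 0.353000   0.200625   0.052000   0.233750]
  [ 0.119000   0.395625   0.055375   0.141875]
  [ 0.150625   0.121875   0.261875   0.128125]
  [ 0.152875   0.120000   0.047750   0.514375]
det(I−A) = Σ_j (I−A)_1j·C_1j = (0.90)(0.353000) + (-0.35)(0.119000) + (-0.05)(0.150625) + (-0.30)(0.152875) = 0.22265625
(I − A)⁻¹ = adj(I−A) / det(I−A) ≈
  [   1.5854     0.9011     0.2335     1.0498]
  [   0.5345     1.7768     0.2487     0.6372]
  [   0.6765     0.5474     1.1761     0.5754]
  [   0.6866     0.5389     0.2145     2.3102]
The output multiplier for sector j is the column-j sum of the Leontief inverse (I − A)⁻¹ = adj(I−A) / det(I−A).
Column H of adj(I−A): (0.200625, 0.395625, 0.121875, 0.120000); det(I−A) = 0.22265625.
m_H = (0.200625 + 0.395625 + 0.121875 + 0.120000) / 0.22265625 = 0.838125 / 0.22265625 ≈ 3.764.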